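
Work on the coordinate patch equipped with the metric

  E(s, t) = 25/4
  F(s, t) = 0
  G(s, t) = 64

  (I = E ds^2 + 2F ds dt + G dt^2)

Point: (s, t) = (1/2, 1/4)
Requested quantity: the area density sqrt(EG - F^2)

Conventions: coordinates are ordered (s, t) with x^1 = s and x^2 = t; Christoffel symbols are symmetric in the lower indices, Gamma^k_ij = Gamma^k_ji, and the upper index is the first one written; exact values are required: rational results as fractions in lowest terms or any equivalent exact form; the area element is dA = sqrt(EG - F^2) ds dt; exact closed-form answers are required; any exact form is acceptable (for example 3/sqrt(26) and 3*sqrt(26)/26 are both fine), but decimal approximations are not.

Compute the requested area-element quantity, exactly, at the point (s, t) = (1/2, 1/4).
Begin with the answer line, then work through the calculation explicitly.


Answer: sqrt(EG - F^2) = 20

E = 25/4, F = 0, G = 64; EG - F^2 = 400


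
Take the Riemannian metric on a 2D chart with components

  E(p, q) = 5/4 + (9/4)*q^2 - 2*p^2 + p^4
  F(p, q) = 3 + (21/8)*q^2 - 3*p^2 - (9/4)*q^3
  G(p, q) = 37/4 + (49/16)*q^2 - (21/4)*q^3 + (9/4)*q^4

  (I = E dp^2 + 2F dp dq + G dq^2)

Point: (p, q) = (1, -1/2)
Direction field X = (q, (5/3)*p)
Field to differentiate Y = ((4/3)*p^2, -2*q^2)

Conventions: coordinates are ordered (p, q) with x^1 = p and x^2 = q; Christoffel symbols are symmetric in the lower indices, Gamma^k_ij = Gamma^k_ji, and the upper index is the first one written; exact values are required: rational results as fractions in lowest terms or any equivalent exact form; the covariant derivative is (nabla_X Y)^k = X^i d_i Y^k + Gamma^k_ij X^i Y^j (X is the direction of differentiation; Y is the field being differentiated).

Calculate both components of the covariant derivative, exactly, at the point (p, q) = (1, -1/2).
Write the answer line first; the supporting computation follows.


Answer: (nabla_X Y)^p = -12253/12144, (nabla_X Y)^q = 47591/12144

E = 13/16, F = 15/16, G = 173/16 at the point
E_p = 0, E_q = -9/4, F_p = -6, F_q = -69/16, G_p = 0, G_q = -65/8
EG - F^2 = 253/32;  g^inv = (32/253) * [[173/16, -15/16], [-15/16, 13/16]]
first-kind symbols [ij,l] = (1/2)(d_i g_jl + d_j g_il - d_l g_ij): [pp,p] = E_p/2 = 0, [pp,q] = F_p - E_q/2 = -39/8, [pq,p] = E_q/2 = -9/8, [pq,q] = G_p/2 = 0, [qq,p] = F_q - G_p/2 = -69/16, [qq,q] = G_q/2 = -65/16
Gamma^p_ij = (G*[ij,p] - F*[ij,q])/(EG - F^2), Gamma^q_ij = (E*[ij,q] - F*[ij,p])/(EG - F^2)
Gamma_ppp = 585/1012, Gamma_ppq = -1557/1012, Gamma_pqq = -5481/1012, Gamma_qpp = -507/1012, Gamma_qpq = 135/1012, Gamma_qqq = 95/1012
X = (-1/2, 5/3), Y = (4/3, -1/2) at the point


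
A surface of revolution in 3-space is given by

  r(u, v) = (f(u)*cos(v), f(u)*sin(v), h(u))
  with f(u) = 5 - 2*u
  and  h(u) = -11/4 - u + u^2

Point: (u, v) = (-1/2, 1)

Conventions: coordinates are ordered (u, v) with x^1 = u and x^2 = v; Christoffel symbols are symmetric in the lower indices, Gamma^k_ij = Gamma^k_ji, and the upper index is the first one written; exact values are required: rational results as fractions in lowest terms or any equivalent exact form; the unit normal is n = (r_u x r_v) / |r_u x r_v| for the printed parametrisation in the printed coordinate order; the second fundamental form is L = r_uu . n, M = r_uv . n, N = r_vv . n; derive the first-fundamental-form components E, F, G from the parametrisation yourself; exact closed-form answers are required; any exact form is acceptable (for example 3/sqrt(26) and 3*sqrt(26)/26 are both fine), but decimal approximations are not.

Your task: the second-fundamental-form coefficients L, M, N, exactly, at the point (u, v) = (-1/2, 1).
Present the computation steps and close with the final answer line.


f = 6, f' = -2, f'' = 0, h' = -2, h'' = 2
E = 8, F = 0, G = 36; answer radicand W^2 = 8
unnormalised second-form numerators: l = -4, m = 0, n = -12; L = l/sqrt(8), and similarly M = m/sqrt(W^2), N = n/sqrt(W^2)

Answer: L = -sqrt(2), M = 0, N = -3*sqrt(2)


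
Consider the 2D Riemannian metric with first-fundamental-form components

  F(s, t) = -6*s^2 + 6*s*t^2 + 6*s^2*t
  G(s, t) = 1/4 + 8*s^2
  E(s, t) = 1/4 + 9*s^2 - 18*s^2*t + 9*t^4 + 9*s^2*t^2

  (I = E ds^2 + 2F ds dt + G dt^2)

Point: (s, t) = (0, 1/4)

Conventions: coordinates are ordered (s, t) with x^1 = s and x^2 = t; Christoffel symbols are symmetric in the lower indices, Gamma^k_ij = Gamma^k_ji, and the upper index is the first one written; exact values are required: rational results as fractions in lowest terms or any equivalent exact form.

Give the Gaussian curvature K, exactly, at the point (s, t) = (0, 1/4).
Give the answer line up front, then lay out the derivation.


Answer: K = -605312/5329

E = 73/256, F = 0, G = 1/4, EG - F^2 = 73/1024 at the point
E_s = 0, E_t = 9/16, F_s = 3/8, F_t = 0, G_s = 0, G_t = 0
E_tt = 27/4, F_st = 3, G_ss = 16
Evaluate Brioschi's two determinant matrices M1, M2 and divide by (EG - F^2)^2.
M1 = [[-E_tt/2 + F_st - G_ss/2, E_s/2, F_s - E_t/2], [F_t - G_s/2, E, F], [G_t/2, F, G]] = [[-67/8, 0, 3/32], [0, 73/256, 0], [0, 0, 1/4]]; det M1 = -4891/8192
M2 = [[0, E_t/2, G_s/2], [E_t/2, E, F], [G_s/2, F, G]] = [[0, 9/32, 0], [9/32, 73/256, 0], [0, 0, 1/4]]; det M2 = -81/4096
det M1 - det M2 = -4729/8192; K = -4729/8192 / (73/1024)^2 = -605312/5329


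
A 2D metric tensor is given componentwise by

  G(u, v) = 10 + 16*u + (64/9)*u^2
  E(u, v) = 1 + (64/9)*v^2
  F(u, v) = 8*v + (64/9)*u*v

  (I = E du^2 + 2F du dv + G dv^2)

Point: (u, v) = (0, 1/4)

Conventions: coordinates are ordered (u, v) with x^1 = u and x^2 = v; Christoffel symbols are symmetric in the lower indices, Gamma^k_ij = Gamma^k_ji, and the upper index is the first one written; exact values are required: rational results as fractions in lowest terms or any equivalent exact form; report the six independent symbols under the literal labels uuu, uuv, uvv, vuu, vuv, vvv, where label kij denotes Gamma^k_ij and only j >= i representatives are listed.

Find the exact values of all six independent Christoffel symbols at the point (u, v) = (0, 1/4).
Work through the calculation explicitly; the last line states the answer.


E = 13/9, F = 2, G = 10 at the point
E_u = 0, E_v = 32/9, F_u = 16/9, F_v = 8, G_u = 16, G_v = 0
EG - F^2 = 94/9;  g^inv = (9/94) * [[10, -2], [-2, 13/9]]
first-kind symbols [ij,l] = (1/2)(d_i g_jl + d_j g_il - d_l g_ij): [uu,u] = E_u/2 = 0, [uu,v] = F_u - E_v/2 = 0, [uv,u] = E_v/2 = 16/9, [uv,v] = G_u/2 = 8, [vv,u] = F_v - G_u/2 = 0, [vv,v] = G_v/2 = 0
Gamma^u_ij = (G*[ij,u] - F*[ij,v])/(EG - F^2), Gamma^v_ij = (E*[ij,v] - F*[ij,u])/(EG - F^2)

Answer: Gamma_uuu = 0, Gamma_uuv = 8/47, Gamma_uvv = 0, Gamma_vuu = 0, Gamma_vuv = 36/47, Gamma_vvv = 0


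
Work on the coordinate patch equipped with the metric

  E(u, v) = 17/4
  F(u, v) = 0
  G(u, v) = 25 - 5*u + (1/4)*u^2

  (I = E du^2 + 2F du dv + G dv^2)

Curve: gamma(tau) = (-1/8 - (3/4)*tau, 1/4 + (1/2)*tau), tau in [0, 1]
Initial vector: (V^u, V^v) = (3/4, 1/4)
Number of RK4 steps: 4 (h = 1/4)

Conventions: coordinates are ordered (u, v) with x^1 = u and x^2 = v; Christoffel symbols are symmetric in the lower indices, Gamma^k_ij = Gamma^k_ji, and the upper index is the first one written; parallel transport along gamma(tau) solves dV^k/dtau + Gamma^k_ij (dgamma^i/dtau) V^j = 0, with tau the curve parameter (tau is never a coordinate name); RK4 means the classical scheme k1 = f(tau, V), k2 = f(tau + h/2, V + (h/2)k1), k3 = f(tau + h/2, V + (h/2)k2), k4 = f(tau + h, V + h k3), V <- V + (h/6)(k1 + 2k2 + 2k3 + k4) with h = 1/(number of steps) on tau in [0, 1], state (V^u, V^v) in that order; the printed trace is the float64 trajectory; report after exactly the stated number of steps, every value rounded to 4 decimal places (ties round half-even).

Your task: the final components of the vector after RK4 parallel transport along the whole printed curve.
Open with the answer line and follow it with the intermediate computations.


Answer: V^u = 0.6702, V^v = 0.2654

gamma'(tau) = (-3/4, 1/2); f(tau, V)^k = -Gamma^k_ij(gamma(tau)) gamma'^i(tau) V^j; h = 1/4; intermediate values shown to 6 dp
curve data and Christoffel symbols at the stage parameters:
  tau = 0.000000: gamma = (-0.125000, 0.250000), gamma' = (-0.750000, 0.500000); Gamma_uuu = 0.000000, Gamma_uuv = 0.000000, Gamma_uvv = 0.595588, Gamma_vuu = 0.000000, Gamma_vuv = -0.098765, Gamma_vvv = 0.000000
  tau = 0.125000: gamma = (-0.218750, 0.312500), gamma' = (-0.750000, 0.500000); Gamma_uuu = 0.000000, Gamma_uuv = 0.000000, Gamma_uvv = 0.601103, Gamma_vuu = 0.000000, Gamma_vuv = -0.097859, Gamma_vvv = 0.000000
  tau = 0.250000: gamma = (-0.312500, 0.375000), gamma' = (-0.750000, 0.500000); Gamma_uuu = 0.000000, Gamma_uuv = 0.000000, Gamma_uvv = 0.606618, Gamma_vuu = 0.000000, Gamma_vuv = -0.096970, Gamma_vvv = 0.000000
  tau = 0.375000: gamma = (-0.406250, 0.437500), gamma' = (-0.750000, 0.500000); Gamma_uuu = 0.000000, Gamma_uuv = 0.000000, Gamma_uvv = 0.612132, Gamma_vuu = 0.000000, Gamma_vuv = -0.096096, Gamma_vvv = 0.000000
  tau = 0.500000: gamma = (-0.500000, 0.500000), gamma' = (-0.750000, 0.500000); Gamma_uuu = 0.000000, Gamma_uuv = 0.000000, Gamma_uvv = 0.617647, Gamma_vuu = 0.000000, Gamma_vuv = -0.095238, Gamma_vvv = 0.000000
  tau = 0.625000: gamma = (-0.593750, 0.562500), gamma' = (-0.750000, 0.500000); Gamma_uuu = 0.000000, Gamma_uuv = 0.000000, Gamma_uvv = 0.623162, Gamma_vuu = 0.000000, Gamma_vuv = -0.094395, Gamma_vvv = 0.000000
  tau = 0.750000: gamma = (-0.687500, 0.625000), gamma' = (-0.750000, 0.500000); Gamma_uuu = 0.000000, Gamma_uuv = 0.000000, Gamma_uvv = 0.628676, Gamma_vuu = 0.000000, Gamma_vuv = -0.093567, Gamma_vvv = 0.000000
  tau = 0.875000: gamma = (-0.781250, 0.687500), gamma' = (-0.750000, 0.500000); Gamma_uuu = 0.000000, Gamma_uuv = 0.000000, Gamma_uvv = 0.634191, Gamma_vuu = 0.000000, Gamma_vuv = -0.092754, Gamma_vvv = 0.000000
  tau = 1.000000: gamma = (-0.875000, 0.750000), gamma' = (-0.750000, 0.500000); Gamma_uuu = 0.000000, Gamma_uuv = 0.000000, Gamma_uvv = 0.639706, Gamma_vuu = 0.000000, Gamma_vuv = -0.091954, Gamma_vvv = 0.000000
step 0: V^u = 0.7500, V^v = 0.2500
step 1: k1 = (-0.074449, 0.018519), k2 = (-0.075834, 0.017723), k3 = (-0.075804, 0.017722), k4 = (-0.077171, 0.016941); V <- V + (h/6)(k1 + 2k2 + 2k3 + k4): V^u = 0.7310, V^v = 0.2544
step 2: k1 = (-0.077171, 0.016941), k2 = (-0.078521, 0.016172), k3 = (-0.078492, 0.016171), k4 = (-0.079823, 0.015415); V <- V + (h/6)(k1 + 2k2 + 2k3 + k4): V^u = 0.7114, V^v = 0.2585
step 3: k1 = (-0.079823, 0.015415), k2 = (-0.081136, 0.014671), k3 = (-0.081107, 0.014670), k4 = (-0.082401, 0.013938); V <- V + (h/6)(k1 + 2k2 + 2k3 + k4): V^u = 0.6911, V^v = 0.2621
step 4: k1 = (-0.082401, 0.013938), k2 = (-0.083677, 0.013218), k3 = (-0.083648, 0.013217), k4 = (-0.084904, 0.012508); V <- V + (h/6)(k1 + 2k2 + 2k3 + k4): V^u = 0.6702, V^v = 0.2654


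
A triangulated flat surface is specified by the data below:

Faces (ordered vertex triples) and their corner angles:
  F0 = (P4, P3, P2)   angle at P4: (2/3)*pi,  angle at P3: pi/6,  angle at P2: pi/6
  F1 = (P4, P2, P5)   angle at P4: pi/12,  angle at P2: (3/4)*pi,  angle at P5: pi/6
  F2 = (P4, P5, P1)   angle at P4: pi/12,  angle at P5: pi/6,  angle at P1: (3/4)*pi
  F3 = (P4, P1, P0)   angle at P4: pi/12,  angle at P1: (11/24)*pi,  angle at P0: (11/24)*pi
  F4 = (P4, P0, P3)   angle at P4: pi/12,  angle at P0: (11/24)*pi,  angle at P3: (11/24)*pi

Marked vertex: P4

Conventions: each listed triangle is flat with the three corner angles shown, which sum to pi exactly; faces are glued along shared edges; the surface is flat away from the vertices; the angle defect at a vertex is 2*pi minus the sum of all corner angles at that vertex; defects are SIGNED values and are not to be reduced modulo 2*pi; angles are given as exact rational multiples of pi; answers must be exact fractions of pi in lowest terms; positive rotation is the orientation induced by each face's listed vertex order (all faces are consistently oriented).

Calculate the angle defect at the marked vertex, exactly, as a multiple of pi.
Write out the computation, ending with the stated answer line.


Sum of corner angles at P4: pi
defect = 2*pi - pi

Answer: defect(P4) = pi


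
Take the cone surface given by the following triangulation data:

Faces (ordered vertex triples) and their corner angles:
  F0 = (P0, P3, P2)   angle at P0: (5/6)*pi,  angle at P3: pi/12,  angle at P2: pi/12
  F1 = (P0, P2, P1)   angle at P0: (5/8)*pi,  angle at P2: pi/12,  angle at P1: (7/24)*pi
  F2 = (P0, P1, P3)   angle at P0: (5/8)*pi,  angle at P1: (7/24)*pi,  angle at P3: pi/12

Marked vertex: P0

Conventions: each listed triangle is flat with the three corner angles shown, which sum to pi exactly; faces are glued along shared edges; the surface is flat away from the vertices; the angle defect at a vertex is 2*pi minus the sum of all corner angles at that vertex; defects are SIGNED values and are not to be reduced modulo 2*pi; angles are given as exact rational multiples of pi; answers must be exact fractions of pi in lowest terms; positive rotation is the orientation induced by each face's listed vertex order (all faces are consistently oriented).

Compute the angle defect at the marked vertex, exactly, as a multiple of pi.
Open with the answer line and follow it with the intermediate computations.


Answer: defect(P0) = -pi/12

Sum of corner angles at P0: (25/12)*pi
defect = 2*pi - (25/12)*pi


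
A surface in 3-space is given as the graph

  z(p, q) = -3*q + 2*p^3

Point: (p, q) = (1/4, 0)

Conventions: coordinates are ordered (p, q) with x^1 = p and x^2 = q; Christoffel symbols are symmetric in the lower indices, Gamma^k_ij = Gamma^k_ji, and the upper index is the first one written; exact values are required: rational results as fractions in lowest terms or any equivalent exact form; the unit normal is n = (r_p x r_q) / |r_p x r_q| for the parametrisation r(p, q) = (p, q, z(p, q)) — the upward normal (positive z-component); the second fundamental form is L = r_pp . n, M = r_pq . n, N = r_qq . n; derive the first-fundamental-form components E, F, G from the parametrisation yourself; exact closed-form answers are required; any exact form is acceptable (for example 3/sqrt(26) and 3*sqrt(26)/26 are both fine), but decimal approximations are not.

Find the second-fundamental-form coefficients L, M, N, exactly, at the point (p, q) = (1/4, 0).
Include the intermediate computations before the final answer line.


z_p = 3/8, z_q = -3, z_pp = 3, z_pq = 0, z_qq = 0
E = 73/64, F = -9/8, G = 10; answer radicand W^2 = 649/64
unnormalised second-form numerators: l = 3, m = 0, n = 0; L = l/sqrt(649/64), and similarly M = m/sqrt(W^2), N = n/sqrt(W^2)

Answer: L = 24*sqrt(649)/649, M = 0, N = 0


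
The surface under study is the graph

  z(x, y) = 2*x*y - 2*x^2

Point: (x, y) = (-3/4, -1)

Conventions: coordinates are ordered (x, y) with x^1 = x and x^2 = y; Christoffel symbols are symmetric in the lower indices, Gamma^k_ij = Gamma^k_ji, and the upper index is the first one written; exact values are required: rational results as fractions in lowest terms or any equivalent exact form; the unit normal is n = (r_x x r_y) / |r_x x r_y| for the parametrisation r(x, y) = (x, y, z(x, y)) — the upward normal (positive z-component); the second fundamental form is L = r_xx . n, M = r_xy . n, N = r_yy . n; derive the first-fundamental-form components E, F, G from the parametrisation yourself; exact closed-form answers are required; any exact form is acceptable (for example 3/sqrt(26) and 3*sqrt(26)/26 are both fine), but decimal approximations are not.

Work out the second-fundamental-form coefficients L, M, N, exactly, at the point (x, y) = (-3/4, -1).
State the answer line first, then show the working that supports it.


Answer: L = -8*sqrt(17)/17, M = 4*sqrt(17)/17, N = 0

z_x = 1, z_y = -3/2, z_xx = -4, z_xy = 2, z_yy = 0
E = 2, F = -3/2, G = 13/4; answer radicand W^2 = 17/4
unnormalised second-form numerators: l = -4, m = 2, n = 0; L = l/sqrt(17/4), and similarly M = m/sqrt(W^2), N = n/sqrt(W^2)


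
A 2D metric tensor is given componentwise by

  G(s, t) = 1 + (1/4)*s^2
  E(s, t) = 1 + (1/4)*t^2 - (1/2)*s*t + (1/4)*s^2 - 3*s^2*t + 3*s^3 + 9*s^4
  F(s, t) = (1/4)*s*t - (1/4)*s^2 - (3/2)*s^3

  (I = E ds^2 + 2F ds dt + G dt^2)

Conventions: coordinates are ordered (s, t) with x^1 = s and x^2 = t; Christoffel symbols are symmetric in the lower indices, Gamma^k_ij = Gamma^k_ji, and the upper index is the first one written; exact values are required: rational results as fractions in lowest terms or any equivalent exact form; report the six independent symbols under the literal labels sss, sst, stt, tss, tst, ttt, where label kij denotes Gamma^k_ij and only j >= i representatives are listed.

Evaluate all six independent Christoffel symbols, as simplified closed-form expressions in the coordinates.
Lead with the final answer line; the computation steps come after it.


Answer: Gamma_sss = (72*s^3 + 18*s^2 - 12*s*t + s - t)/(36*s^4 + 12*s^3 - 12*s^2*t + 2*s^2 - 2*s*t + t^2 + 4), Gamma_sst = (-6*s^2 - s + t)/(36*s^4 + 12*s^3 - 12*s^2*t + 2*s^2 - 2*s*t + t^2 + 4), Gamma_stt = 0, Gamma_tss = (-12*s^2 - s)/(36*s^4 + 12*s^3 - 12*s^2*t + 2*s^2 - 2*s*t + t^2 + 4), Gamma_tst = s/(36*s^4 + 12*s^3 - 12*s^2*t + 2*s^2 - 2*s*t + t^2 + 4), Gamma_ttt = 0

E = 1 + (1/4)*t^2 - (1/2)*s*t + (1/4)*s^2 - 3*s^2*t + 3*s^3 + 9*s^4; F = (1/4)*s*t - (1/4)*s^2 - (3/2)*s^3; G = 1 + (1/4)*s^2
Gamma^k_ij = (1/2) g^{kl} (d_i g_jl + d_j g_il - d_l g_ij), with g^inv = (1/(EG-F^2)) [[G, -F], [-F, E]]
first partials: E_s = -(1/2)*t + (1/2)*s - 6*s*t + 9*s^2 + 36*s^3, E_t = (1/2)*t - (1/2)*s - 3*s^2, F_s = (1/4)*t - (1/2)*s - (9/2)*s^2, F_t = (1/4)*s, G_s = (1/2)*s, G_t = 0
D = EG - F^2 = 1 + (1/4)*t^2 - (1/2)*s*t + (1/2)*s^2 - 3*s^2*t + 3*s^3 + 9*s^4
expanded: Gamma^s_ss = (G E_s - 2F F_s + F E_t)/(2D), Gamma^s_st = (G E_t - F G_s)/(2D), Gamma^s_tt = (2G F_t - G G_s - F G_t)/(2D), Gamma^t_ss = (2E F_s - E E_t - F E_s)/(2D), Gamma^t_st = (E G_s - F E_t)/(2D), Gamma^t_tt = (E G_t - 2F F_t + F G_s)/(2D); substitute and cancel common factors


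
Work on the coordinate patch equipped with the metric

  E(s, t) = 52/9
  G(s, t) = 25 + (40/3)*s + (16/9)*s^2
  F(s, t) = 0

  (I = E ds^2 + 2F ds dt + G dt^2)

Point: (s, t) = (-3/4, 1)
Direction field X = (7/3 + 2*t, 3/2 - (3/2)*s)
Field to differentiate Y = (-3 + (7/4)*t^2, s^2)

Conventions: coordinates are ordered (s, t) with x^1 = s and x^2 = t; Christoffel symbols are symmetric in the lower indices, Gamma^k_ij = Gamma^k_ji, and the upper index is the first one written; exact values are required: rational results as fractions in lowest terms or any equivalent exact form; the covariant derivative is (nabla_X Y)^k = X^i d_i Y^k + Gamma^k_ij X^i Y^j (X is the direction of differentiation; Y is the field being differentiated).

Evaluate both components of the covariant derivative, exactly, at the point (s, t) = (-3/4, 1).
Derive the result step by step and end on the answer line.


E = 52/9, F = 0, G = 16 at the point
E_s = 0, E_t = 0, F_s = 0, F_t = 0, G_s = 32/3, G_t = 0
EG - F^2 = 832/9;  g^inv = (9/832) * [[16, 0], [0, 52/9]]
first-kind symbols [ij,l] = (1/2)(d_i g_jl + d_j g_il - d_l g_ij): [ss,s] = E_s/2 = 0, [ss,t] = F_s - E_t/2 = 0, [st,s] = E_t/2 = 0, [st,t] = G_s/2 = 16/3, [tt,s] = F_t - G_s/2 = -16/3, [tt,t] = G_t/2 = 0
Gamma^s_ij = (G*[ij,s] - F*[ij,t])/(EG - F^2), Gamma^t_ij = (E*[ij,t] - F*[ij,s])/(EG - F^2)
Gamma_sss = 0, Gamma_sst = 0, Gamma_stt = -12/13, Gamma_tss = 0, Gamma_tst = 1/3, Gamma_ttt = 0
X = (13/3, 21/8), Y = (-5/4, 9/16) at the point

Answer: (nabla_X Y)^s = 3255/416, (nabla_X Y)^t = -217/32


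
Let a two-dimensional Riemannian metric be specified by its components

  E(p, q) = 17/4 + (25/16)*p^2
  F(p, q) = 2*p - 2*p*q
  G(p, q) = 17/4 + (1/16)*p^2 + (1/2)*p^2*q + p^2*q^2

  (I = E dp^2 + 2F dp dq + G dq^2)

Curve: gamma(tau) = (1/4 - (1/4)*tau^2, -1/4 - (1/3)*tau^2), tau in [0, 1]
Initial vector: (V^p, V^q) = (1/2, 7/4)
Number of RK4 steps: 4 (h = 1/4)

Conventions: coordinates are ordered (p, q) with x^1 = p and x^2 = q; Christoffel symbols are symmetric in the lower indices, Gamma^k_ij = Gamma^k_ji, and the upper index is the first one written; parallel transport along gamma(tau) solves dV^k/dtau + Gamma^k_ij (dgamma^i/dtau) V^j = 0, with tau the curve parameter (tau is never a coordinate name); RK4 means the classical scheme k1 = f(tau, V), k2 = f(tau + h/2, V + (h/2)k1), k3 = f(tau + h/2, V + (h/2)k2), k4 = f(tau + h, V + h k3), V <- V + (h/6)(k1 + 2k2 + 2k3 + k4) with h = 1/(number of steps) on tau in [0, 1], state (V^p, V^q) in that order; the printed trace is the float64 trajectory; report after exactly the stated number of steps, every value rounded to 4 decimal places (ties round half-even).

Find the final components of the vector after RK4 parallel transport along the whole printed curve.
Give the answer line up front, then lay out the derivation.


Answer: V^p = 0.4642, V^q = 1.8331

gamma'(tau) = (-(1/2)*tau, -(2/3)*tau); f(tau, V)^k = -Gamma^k_ij(gamma(tau)) gamma'^i(tau) V^j; h = 1/4; intermediate values shown to 6 dp
curve data and Christoffel symbols at the stage parameters:
  tau = 0.000000: gamma = (0.250000, -0.250000), gamma' = (0.000000, 0.000000); Gamma_ppp = 0.005399, Gamma_ppq = 0.000000, Gamma_pqq = -0.117488, Gamma_qpp = 0.587441, Gamma_qpq = 0.000000, Gamma_qqq = 0.017278
  tau = 0.125000: gamma = (0.246094, -0.255208), gamma' = (-0.062500, -0.083333); Gamma_ppp = 0.004606, Gamma_ppq = 0.000000, Gamma_pqq = -0.115668, Gamma_qpp = 0.590017, Gamma_qpq = 0.000002, Gamma_qqq = 0.016740
  tau = 0.250000: gamma = (0.234375, -0.270833), gamma' = (-0.125000, -0.166667); Gamma_ppp = 0.002342, Gamma_ppq = -0.000003, Gamma_pqq = -0.110220, Gamma_qpp = 0.597708, Gamma_qpq = 0.000024, Gamma_qqq = 0.015180
  tau = 0.375000: gamma = (0.214844, -0.296875), gamma' = (-0.187500, -0.250000); Gamma_ppp = -0.001032, Gamma_ppq = -0.000015, Gamma_pqq = -0.101170, Gamma_qpp = 0.610415, Gamma_qpq = 0.000113, Gamma_qqq = 0.012756
  tau = 0.500000: gamma = (0.187500, -0.333333), gamma' = (-0.250000, -0.333333); Gamma_ppp = -0.004884, Gamma_ppq = -0.000036, Gamma_pqq = -0.088542, Gamma_qpp = 0.627990, Gamma_qpq = 0.000311, Gamma_qqq = 0.009727
  tau = 0.625000: gamma = (0.152344, -0.380208), gamma' = (-0.312500, -0.416667); Gamma_ppp = -0.008264, Gamma_ppq = -0.000060, Gamma_pqq = -0.072319, Gamma_qpp = 0.650267, Gamma_qpq = 0.000614, Gamma_qqq = 0.006444
  tau = 0.750000: gamma = (0.109375, -0.437500), gamma' = (-0.375000, -0.500000); Gamma_ppp = -0.009846, Gamma_ppq = -0.000067, Gamma_pqq = -0.052393, Gamma_qpp = 0.677132, Gamma_qpq = 0.000910, Gamma_qqq = 0.003348
  tau = 0.875000: gamma = (0.058594, -0.505208), gamma' = (-0.437500, -0.583333); Gamma_ppp = -0.007859, Gamma_ppq = -0.000037, Gamma_pqq = -0.028476, Gamma_qpp = 0.708622, Gamma_qpq = 0.000899, Gamma_qqq = 0.000976
  tau = 1.000000: gamma = (0.000000, -0.583333), gamma' = (-0.500000, -0.666667); Gamma_ppp = 0.000000, Gamma_ppq = 0.000000, Gamma_pqq = 0.000000, Gamma_qpp = 0.745098, Gamma_qpq = 0.000000, Gamma_qqq = 0.000000
step 0: V^p = 0.5000, V^q = 1.7500
step 1: k1 = (0.000000, 0.000000), k2 = (-0.016724, 0.020879), k3 = (-0.016750, 0.020806), k4 = (-0.032099, 0.041492); V <- V + (h/6)(k1 + 2k2 + 2k3 + k4): V^p = 0.4959, V^q = 1.7552
step 2: k1 = (-0.032099, 0.041496), k2 = (-0.044626, 0.061960), k3 = (-0.044691, 0.061789), k4 = (-0.052872, 0.082025); V <- V + (h/6)(k1 + 2k2 + 2k3 + k4): V^p = 0.4849, V^q = 1.7707
step 3: k1 = (-0.052873, 0.082055), k2 = (-0.054945, 0.102436), k3 = (-0.055021, 0.102391), k4 = (-0.048856, 0.123467); V <- V + (h/6)(k1 + 2k2 + 2k3 + k4): V^p = 0.4715, V^q = 1.7963
step 4: k1 = (-0.048858, 0.123557), k2 = (-0.031735, 0.146266), k3 = (-0.031789, 0.146934), k4 = (0.000000, 0.172691); V <- V + (h/6)(k1 + 2k2 + 2k3 + k4): V^p = 0.4642, V^q = 1.8331


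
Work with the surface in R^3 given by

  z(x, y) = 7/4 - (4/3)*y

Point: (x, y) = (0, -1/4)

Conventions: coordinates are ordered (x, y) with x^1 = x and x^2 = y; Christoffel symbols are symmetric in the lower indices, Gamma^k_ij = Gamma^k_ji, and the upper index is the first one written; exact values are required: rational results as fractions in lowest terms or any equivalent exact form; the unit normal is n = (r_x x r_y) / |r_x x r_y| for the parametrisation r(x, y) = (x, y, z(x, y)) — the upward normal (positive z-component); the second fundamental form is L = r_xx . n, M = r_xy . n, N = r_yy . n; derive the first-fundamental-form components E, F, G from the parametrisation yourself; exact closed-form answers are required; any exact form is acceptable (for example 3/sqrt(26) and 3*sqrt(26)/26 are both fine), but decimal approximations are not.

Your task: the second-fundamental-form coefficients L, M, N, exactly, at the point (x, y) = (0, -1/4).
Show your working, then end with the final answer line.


z_x = 0, z_y = -4/3, z_xx = 0, z_xy = 0, z_yy = 0
E = 1, F = 0, G = 25/9; answer radicand W^2 = 25/9
unnormalised second-form numerators: l = 0, m = 0, n = 0; L = l/sqrt(25/9), and similarly M = m/sqrt(W^2), N = n/sqrt(W^2)

Answer: L = 0, M = 0, N = 0


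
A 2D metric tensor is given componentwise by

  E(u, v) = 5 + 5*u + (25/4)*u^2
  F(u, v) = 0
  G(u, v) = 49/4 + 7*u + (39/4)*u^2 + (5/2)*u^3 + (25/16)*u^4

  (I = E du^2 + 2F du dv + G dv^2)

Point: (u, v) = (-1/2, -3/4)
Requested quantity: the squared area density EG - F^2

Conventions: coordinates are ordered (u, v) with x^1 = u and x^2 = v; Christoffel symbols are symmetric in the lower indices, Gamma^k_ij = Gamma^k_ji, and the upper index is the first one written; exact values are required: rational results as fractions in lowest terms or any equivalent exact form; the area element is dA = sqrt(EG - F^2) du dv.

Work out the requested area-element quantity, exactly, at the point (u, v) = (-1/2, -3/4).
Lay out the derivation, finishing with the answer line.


E = 65/16, F = 0, G = 2809/256; EG - F^2 = 182585/4096

Answer: EG - F^2 = 182585/4096


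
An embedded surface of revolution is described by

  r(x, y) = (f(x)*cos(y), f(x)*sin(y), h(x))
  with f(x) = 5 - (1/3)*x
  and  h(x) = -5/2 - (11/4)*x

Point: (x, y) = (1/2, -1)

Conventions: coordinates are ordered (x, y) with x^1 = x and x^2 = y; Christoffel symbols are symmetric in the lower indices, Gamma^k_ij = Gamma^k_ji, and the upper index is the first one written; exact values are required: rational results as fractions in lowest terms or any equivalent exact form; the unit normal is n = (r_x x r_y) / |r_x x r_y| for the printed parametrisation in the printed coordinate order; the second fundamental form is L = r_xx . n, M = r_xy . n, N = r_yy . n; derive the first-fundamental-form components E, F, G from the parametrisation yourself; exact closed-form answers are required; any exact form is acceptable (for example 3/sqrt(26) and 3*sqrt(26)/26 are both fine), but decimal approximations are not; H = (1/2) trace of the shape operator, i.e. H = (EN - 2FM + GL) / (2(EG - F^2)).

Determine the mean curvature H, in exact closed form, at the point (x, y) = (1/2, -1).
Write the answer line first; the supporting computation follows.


Answer: H = -99*sqrt(1105)/32045

f = 29/6, f' = -1/3, f'' = 0, h' = -11/4, h'' = 0
E = 1105/144, F = 0, G = 841/36; answer radicand W^2 = 1105/144
unnormalised second-form numerators: l = 0, m = 0, n = -319/24; L = l/sqrt(1105/144), and similarly M = m/sqrt(W^2), N = n/sqrt(W^2)
H = (E*n - 2*F*m + G*l) / (2*(EG - F^2)*sqrt(W^2)); E*n - 2*F*m + G*l = -352495/3456, EG - F^2 = 929305/5184, so H = (-33/116)/sqrt(1105/144)


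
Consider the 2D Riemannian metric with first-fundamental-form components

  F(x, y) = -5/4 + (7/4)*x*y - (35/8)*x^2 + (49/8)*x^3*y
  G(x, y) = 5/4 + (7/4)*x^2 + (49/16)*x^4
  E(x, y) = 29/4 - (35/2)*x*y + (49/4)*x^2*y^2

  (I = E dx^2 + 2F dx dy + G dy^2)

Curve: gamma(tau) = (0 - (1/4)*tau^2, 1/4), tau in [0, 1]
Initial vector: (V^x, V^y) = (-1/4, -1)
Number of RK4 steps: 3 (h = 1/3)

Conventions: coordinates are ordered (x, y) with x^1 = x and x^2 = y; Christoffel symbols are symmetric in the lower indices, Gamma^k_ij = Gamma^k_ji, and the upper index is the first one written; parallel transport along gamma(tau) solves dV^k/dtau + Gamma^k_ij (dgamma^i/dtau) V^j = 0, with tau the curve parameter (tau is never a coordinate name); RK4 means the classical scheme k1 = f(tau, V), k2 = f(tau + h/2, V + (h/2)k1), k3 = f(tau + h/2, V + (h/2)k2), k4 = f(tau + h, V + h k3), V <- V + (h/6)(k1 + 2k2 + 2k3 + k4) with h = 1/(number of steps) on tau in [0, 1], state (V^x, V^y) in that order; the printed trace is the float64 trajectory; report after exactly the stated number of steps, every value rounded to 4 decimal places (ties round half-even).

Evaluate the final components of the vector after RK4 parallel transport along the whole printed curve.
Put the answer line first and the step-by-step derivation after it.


Answer: V^x = -0.2670, V^y = -0.9964

gamma'(tau) = (-(1/2)*tau, 0); f(tau, V)^k = -Gamma^k_ij(gamma(tau)) gamma'^i(tau) V^j; h = 1/3; intermediate values shown to 6 dp
curve data and Christoffel symbols at the stage parameters:
  tau = 0.000000: gamma = (0.000000, 0.250000), gamma' = (0.000000, 0.000000); Gamma_xxx = -0.291667, Gamma_xxy = 0.000000, Gamma_xyy = 0.000000, Gamma_yxx = 0.058333, Gamma_yxy = 0.000000, Gamma_yyy = 0.000000
  tau = 0.166667: gamma = (-0.006944, 0.250000), gamma' = (-0.083333, 0.000000); Gamma_xxx = -0.291191, Gamma_xxy = 0.008089, Gamma_xyy = 0.000000, Gamma_yxx = 0.058107, Gamma_yxy = -0.001614, Gamma_yyy = 0.000000
  tau = 0.333333: gamma = (-0.027778, 0.250000), gamma' = (-0.166667, 0.000000); Gamma_xxx = -0.289733, Gamma_xxy = 0.032193, Gamma_xyy = 0.000000, Gamma_yxx = 0.057544, Gamma_yxy = -0.006394, Gamma_yyy = 0.000000
  tau = 0.500000: gamma = (-0.062500, 0.250000), gamma' = (-0.250000, 0.000000); Gamma_xxx = -0.287198, Gamma_xxy = 0.071800, Gamma_xyy = 0.000000, Gamma_yxx = 0.056979, Gamma_yxy = -0.014245, Gamma_yyy = 0.000000
  tau = 0.666667: gamma = (-0.111111, 0.250000), gamma' = (-0.333333, 0.000000); Gamma_xxx = -0.283446, Gamma_xxy = 0.125976, Gamma_xyy = 0.000000, Gamma_yxx = 0.056925, Gamma_yxy = -0.025300, Gamma_yyy = 0.000000
  tau = 0.833333: gamma = (-0.173611, 0.250000), gamma' = (-0.416667, 0.000000); Gamma_xxx = -0.278290, Gamma_xxy = 0.193257, Gamma_xyy = 0.000000, Gamma_yxx = 0.058005, Gamma_yxy = -0.040281, Gamma_yyy = 0.000000
  tau = 1.000000: gamma = (-0.250000, 0.250000), gamma' = (-0.500000, 0.000000); Gamma_xxx = -0.271474, Gamma_xxy = 0.271474, Gamma_xyy = 0.000000, Gamma_yxx = 0.060848, Gamma_yxy = -0.060848, Gamma_yyy = 0.000000
step 0: V^x = -0.2500, V^y = -1.0000
step 1: k1 = (0.000000, 0.000000), k2 = (0.005392, -0.001076), k3 = (0.005371, -0.001072), k4 = (0.006618, -0.001314); V <- V + (h/6)(k1 + 2k2 + 2k3 + k4): V^x = -0.2484, V^y = -1.0003
step 2: k1 = (0.006630, -0.001317), k2 = (-0.000201, 0.000040), k3 = (-0.000115, 0.000023), k4 = (-0.018528, 0.003721); V <- V + (h/6)(k1 + 2k2 + 2k3 + k4): V^x = -0.2491, V^y = -1.0002
step 3: k1 = (-0.018461, 0.003707), k2 = (-0.051243, 0.010681), k3 = (-0.050516, 0.010529), k4 = (-0.099182, 0.022230); V <- V + (h/6)(k1 + 2k2 + 2k3 + k4): V^x = -0.2670, V^y = -0.9964


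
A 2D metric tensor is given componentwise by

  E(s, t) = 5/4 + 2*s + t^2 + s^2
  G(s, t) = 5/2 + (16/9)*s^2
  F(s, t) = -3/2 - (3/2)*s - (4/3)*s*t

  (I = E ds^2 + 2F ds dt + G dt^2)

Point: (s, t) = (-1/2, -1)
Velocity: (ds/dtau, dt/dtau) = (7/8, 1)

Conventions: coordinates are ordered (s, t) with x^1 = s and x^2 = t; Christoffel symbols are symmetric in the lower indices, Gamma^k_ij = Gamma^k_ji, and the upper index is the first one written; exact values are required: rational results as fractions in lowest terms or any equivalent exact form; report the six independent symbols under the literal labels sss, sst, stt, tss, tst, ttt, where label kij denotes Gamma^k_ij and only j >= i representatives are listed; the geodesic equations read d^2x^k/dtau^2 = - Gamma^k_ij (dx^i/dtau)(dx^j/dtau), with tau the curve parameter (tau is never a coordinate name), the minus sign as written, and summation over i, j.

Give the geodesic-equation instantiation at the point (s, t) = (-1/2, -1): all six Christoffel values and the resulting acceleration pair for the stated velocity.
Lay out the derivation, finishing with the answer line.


E = 3/2, F = -17/12, G = 53/18 at the point
E_s = 1, E_t = -2, F_s = -1/6, F_t = 2/3, G_s = -16/9, G_t = 0
EG - F^2 = 347/144;  g^inv = (144/347) * [[53/18, 17/12], [17/12, 3/2]]
first-kind symbols [ij,l] = (1/2)(d_i g_jl + d_j g_il - d_l g_ij): [ss,s] = E_s/2 = 1/2, [ss,t] = F_s - E_t/2 = 5/6, [st,s] = E_t/2 = -1, [st,t] = G_s/2 = -8/9, [tt,s] = F_t - G_s/2 = 14/9, [tt,t] = G_t/2 = 0
Gamma^s_ij = (G*[ij,s] - F*[ij,t])/(EG - F^2), Gamma^t_ij = (E*[ij,t] - F*[ij,s])/(EG - F^2)
Gamma_sss = 382/347, Gamma_sst = -1816/1041, Gamma_stt = 5936/3123, Gamma_tss = 282/347, Gamma_tst = -396/347, Gamma_ttt = 952/1041
d^2s/dtau^2 = -(Gamma_sss*(7/8)^2 + 2*Gamma_sst*(7/8)*(1) + Gamma_stt*(1)^2) = 30905/99936
d^2t/dtau^2 = -(Gamma_tss*(7/8)^2 + 2*Gamma_tst*(7/8)*(1) + Gamma_ttt*(1)^2) = 15337/33312

Answer: Gamma_sss = 382/347, Gamma_sst = -1816/1041, Gamma_stt = 5936/3123, Gamma_tss = 282/347, Gamma_tst = -396/347, Gamma_ttt = 952/1041; accelerations (d^2s/dtau^2, d^2t/dtau^2) = (30905/99936, 15337/33312)


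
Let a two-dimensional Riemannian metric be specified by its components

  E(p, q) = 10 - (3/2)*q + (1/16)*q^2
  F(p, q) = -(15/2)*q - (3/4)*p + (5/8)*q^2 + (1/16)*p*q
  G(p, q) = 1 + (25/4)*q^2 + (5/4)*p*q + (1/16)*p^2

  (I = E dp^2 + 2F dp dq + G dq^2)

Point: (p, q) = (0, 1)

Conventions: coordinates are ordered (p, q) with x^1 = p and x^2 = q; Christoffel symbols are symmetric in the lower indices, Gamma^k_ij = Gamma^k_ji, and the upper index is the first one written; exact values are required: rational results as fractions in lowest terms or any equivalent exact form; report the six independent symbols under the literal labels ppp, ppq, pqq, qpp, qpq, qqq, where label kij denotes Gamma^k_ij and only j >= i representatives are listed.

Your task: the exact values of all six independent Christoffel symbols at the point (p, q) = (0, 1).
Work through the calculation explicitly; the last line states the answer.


E = 137/16, F = -55/8, G = 29/4 at the point
E_p = 0, E_q = -11/8, F_p = -11/16, F_q = -25/4, G_p = 5/4, G_q = 25/2
EG - F^2 = 237/16;  g^inv = (16/237) * [[29/4, 55/8], [55/8, 137/16]]
first-kind symbols [ij,l] = (1/2)(d_i g_jl + d_j g_il - d_l g_ij): [pp,p] = E_p/2 = 0, [pp,q] = F_p - E_q/2 = 0, [pq,p] = E_q/2 = -11/16, [pq,q] = G_p/2 = 5/8, [qq,p] = F_q - G_p/2 = -55/8, [qq,q] = G_q/2 = 25/4
Gamma^p_ij = (G*[ij,p] - F*[ij,q])/(EG - F^2), Gamma^q_ij = (E*[ij,q] - F*[ij,p])/(EG - F^2)

Answer: Gamma_ppp = 0, Gamma_ppq = -11/237, Gamma_pqq = -110/237, Gamma_qpp = 0, Gamma_qpq = 10/237, Gamma_qqq = 100/237


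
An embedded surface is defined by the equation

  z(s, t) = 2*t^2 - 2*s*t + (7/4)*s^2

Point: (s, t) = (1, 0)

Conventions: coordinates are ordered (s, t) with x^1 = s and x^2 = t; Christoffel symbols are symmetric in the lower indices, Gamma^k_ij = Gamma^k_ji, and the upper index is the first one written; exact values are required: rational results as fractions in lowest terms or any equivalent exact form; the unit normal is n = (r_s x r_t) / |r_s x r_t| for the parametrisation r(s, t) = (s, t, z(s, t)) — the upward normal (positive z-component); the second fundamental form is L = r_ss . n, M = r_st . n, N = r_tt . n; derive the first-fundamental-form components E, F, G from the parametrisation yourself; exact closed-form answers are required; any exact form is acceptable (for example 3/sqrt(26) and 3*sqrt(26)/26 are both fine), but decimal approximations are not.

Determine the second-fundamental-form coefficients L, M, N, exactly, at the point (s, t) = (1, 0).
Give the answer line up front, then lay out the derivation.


Answer: L = 7*sqrt(69)/69, M = -4*sqrt(69)/69, N = 8*sqrt(69)/69

z_s = 7/2, z_t = -2, z_ss = 7/2, z_st = -2, z_tt = 4
E = 53/4, F = -7, G = 5; answer radicand W^2 = 69/4
unnormalised second-form numerators: l = 7/2, m = -2, n = 4; L = l/sqrt(69/4), and similarly M = m/sqrt(W^2), N = n/sqrt(W^2)


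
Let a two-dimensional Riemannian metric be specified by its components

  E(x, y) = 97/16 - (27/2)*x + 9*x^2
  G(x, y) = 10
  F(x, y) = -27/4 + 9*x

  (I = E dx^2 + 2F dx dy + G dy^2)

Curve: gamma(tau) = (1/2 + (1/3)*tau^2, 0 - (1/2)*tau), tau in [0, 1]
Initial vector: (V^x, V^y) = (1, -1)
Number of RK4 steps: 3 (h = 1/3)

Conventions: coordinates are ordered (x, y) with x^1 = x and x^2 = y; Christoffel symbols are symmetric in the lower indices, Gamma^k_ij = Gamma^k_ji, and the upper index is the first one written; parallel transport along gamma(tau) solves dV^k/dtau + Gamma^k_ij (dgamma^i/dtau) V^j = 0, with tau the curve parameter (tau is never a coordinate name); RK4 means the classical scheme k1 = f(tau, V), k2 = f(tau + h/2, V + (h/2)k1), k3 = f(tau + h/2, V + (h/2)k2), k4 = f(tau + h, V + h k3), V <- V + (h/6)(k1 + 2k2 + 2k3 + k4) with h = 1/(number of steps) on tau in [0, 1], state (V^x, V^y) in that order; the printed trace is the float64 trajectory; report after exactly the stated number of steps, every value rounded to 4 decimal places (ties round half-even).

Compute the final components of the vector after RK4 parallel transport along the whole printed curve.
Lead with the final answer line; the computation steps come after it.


Answer: V^x = 1.0245, V^y = -1.3018

gamma'(tau) = ((2/3)*tau, -1/2); f(tau, V)^k = -Gamma^k_ij(gamma(tau)) gamma'^i(tau) V^j; h = 1/3; intermediate values shown to 6 dp
curve data and Christoffel symbols at the stage parameters:
  tau = 0.000000: gamma = (0.500000, 0.000000), gamma' = (0.000000, -0.500000); Gamma_xxx = -0.213018, Gamma_xxy = 0.000000, Gamma_xyy = 0.000000, Gamma_yxx = 0.852071, Gamma_yxy = 0.000000, Gamma_yyy = 0.000000
  tau = 0.166667: gamma = (0.509259, -0.083333), gamma' = (0.111111, -0.500000); Gamma_xxx = -0.205925, Gamma_xxy = 0.000000, Gamma_xyy = 0.000000, Gamma_yxx = 0.855383, Gamma_yxy = 0.000000, Gamma_yyy = 0.000000
  tau = 0.333333: gamma = (0.537037, -0.166667), gamma' = (0.222222, -0.500000); Gamma_xxx = -0.184150, Gamma_xxy = 0.000000, Gamma_xyy = 0.000000, Gamma_yxx = 0.864705, Gamma_yxy = 0.000000, Gamma_yyy = 0.000000
  tau = 0.500000: gamma = (0.583333, -0.250000), gamma' = (0.333333, -0.500000); Gamma_xxx = -0.146341, Gamma_xxy = 0.000000, Gamma_xyy = 0.000000, Gamma_yxx = 0.878049, Gamma_yxy = 0.000000, Gamma_yyy = 0.000000
  tau = 0.666667: gamma = (0.648148, -0.333333), gamma' = (0.444444, -0.500000); Gamma_xxx = -0.090819, Gamma_xxy = 0.000000, Gamma_xyy = 0.000000, Gamma_yxx = 0.891675, Gamma_yxy = 0.000000, Gamma_yyy = 0.000000
  tau = 0.833333: gamma = (0.731481, -0.416667), gamma' = (0.555556, -0.500000); Gamma_xxx = -0.016662, Gamma_xxy = 0.000000, Gamma_xyy = 0.000000, Gamma_yxx = 0.899722, Gamma_yxy = 0.000000, Gamma_yyy = 0.000000
  tau = 1.000000: gamma = (0.833333, -0.500000), gamma' = (0.666667, -0.500000); Gamma_xxx = 0.074534, Gamma_xxy = 0.000000, Gamma_xyy = 0.000000, Gamma_yxx = 0.894410, Gamma_yxy = 0.000000, Gamma_yyy = 0.000000
step 0: V^x = 1.0000, V^y = -1.0000
step 1: k1 = (0.000000, 0.000000), k2 = (0.022881, -0.095043), k3 = (0.022968, -0.095405), k4 = (0.041236, -0.193628); V <- V + (h/6)(k1 + 2k2 + 2k3 + k4): V^x = 1.0074, V^y = -1.0319
step 2: k1 = (0.041224, -0.193576), k2 = (0.049476, -0.296855), k3 = (0.049543, -0.297258), k4 = (0.041329, -0.405771); V <- V + (h/6)(k1 + 2k2 + 2k3 + k4): V^x = 1.0230, V^y = -1.1312
step 3: k1 = (0.041291, -0.405404), k2 = (0.009533, -0.514769), k3 = (0.009484, -0.512123), k4 = (-0.050988, -0.611857); V <- V + (h/6)(k1 + 2k2 + 2k3 + k4): V^x = 1.0245, V^y = -1.3018


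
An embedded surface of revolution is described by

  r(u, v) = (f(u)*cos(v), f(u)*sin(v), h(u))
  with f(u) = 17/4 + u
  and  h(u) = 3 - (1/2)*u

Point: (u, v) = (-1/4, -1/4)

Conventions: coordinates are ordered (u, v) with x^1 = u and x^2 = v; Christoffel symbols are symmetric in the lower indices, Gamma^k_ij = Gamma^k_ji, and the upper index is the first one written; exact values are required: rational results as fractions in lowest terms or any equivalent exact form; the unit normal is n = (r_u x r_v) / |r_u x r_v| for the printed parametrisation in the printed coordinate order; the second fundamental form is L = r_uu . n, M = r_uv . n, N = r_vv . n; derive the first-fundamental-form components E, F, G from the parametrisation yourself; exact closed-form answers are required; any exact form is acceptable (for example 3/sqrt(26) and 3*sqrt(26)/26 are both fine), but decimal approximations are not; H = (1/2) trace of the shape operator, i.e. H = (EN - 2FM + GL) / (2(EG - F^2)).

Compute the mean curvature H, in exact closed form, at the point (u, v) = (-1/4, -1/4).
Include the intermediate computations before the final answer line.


f = 4, f' = 1, f'' = 0, h' = -1/2, h'' = 0
E = 5/4, F = 0, G = 16; answer radicand W^2 = 5/4
unnormalised second-form numerators: l = 0, m = 0, n = -2; L = l/sqrt(5/4), and similarly M = m/sqrt(W^2), N = n/sqrt(W^2)
H = (E*n - 2*F*m + G*l) / (2*(EG - F^2)*sqrt(W^2)); E*n - 2*F*m + G*l = -5/2, EG - F^2 = 20, so H = (-1/16)/sqrt(5/4)

Answer: H = -sqrt(5)/40
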